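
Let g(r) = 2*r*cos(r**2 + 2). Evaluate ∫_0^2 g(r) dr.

Let u = r**2 + 2, so du = 2*r dr. When r = 0, u = 2; when r = 2, u = 6.
The integral becomes ∫ cos(u) du from 2 to 6, with antiderivative sin(u).
Back in r: F(r) = sin(r**2 + 2).
Then F(2) - F(0) = (sin(6)) - (sin(2)) = -sin(2) + sin(6).

-sin(2) + sin(6)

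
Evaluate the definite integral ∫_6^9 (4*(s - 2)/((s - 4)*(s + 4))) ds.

-2*log(5) - 4*log(2) + 3*log(13)

Factor the denominator: s**2 - 16 = (s + 4)(s - 4).
Partial fractions: 4*(s - 2)/((s - 4)*(s + 4)) = 3/(s + 4) + 1/(s - 4).
An antiderivative is F(s) = log(s - 4) + 3*log(s + 4).
Then F(9) - F(6) = (log(5) + 3*log(13)) - (4*log(2) + 3*log(5)) = -2*log(5) - 4*log(2) + 3*log(13).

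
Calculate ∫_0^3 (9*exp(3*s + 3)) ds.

Let u = 3*s + 3, so du = 3 ds. When s = 0, u = 3; when s = 3, u = 12.
The integral becomes 3·∫ exp(u) du from 3 to 12, with antiderivative 3*exp(u).
Back in s: F(s) = 3*exp(3*s + 3).
Then F(3) - F(0) = (3*exp(12)) - (3*exp(3)) = -3*(1 - exp(9))*exp(3).

-3*(1 - exp(9))*exp(3)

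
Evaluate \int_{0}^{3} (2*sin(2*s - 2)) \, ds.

Let u = 2*s - 2, so du = 2 ds. When s = 0, u = -2; when s = 3, u = 4.
The integral becomes ∫ sin(u) du from -2 to 4, with antiderivative -cos(u).
Back in s: F(s) = -cos(2*s - 2).
Then F(3) - F(0) = (-cos(4)) - (-cos(2)) = cos(2) - cos(4).

cos(2) - cos(4)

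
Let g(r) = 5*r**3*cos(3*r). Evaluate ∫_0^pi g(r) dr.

20/27 - 5*pi**2/3

Integrate by parts 3 times (u = r^3, dv = 5*cos(3*r) dr).
An antiderivative is F(r) = 5*r**3*sin(3*r)/3 + 5*r**2*cos(3*r)/3 - 10*r*sin(3*r)/9 - 10*cos(3*r)/27.
Then F(pi) - F(0) = (10/27 - 5*pi**2/3) - (-10/27) = 20/27 - 5*pi**2/3.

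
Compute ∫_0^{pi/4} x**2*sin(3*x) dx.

-2/27 - sqrt(2)/27 + sqrt(2)*pi/36 + sqrt(2)*pi**2/96

Integrate by parts twice (u = x^2, dv = sin(3*x) dx).
An antiderivative is F(x) = -x**2*cos(3*x)/3 + 2*x*sin(3*x)/9 + 2*cos(3*x)/27.
Then F(pi/4) - F(0) = (sqrt(2)*(-32 + 24*pi + 9*pi**2)/864) - (2/27) = -2/27 - sqrt(2)/27 + sqrt(2)*pi/36 + sqrt(2)*pi**2/96.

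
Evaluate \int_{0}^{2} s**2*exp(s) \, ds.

Integrate by parts twice (u = s^2, dv = exp(s) ds).
An antiderivative is F(s) = (s**2 - 2*s + 2)*exp(s).
Then F(2) - F(0) = (2*exp(2)) - (2) = -2 + 2*exp(2).

-2 + 2*exp(2)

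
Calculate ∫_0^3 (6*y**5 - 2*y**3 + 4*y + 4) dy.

1437/2

By the power rule, an antiderivative is F(y) = y**6 - y**4/2 + 2*y**2 + 4*y.
Then F(3) - F(0) = (1437/2) - (0) = 1437/2.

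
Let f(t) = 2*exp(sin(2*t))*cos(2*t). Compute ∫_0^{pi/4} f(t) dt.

-1 + E

Let u = sin(2*t), so du = 2*cos(2*t) dt. When t = 0, u = 0; when t = pi/4, u = 1.
The integral becomes ∫ exp(u) du from 0 to 1, with antiderivative exp(u).
Back in t: F(t) = exp(sin(2*t)).
Then F(pi/4) - F(0) = (E) - (1) = -1 + E.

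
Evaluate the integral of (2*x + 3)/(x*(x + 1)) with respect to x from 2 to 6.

log(81/7)

Factor the denominator: x**2 + x = (x + 1)x.
Partial fractions: (2*x + 3)/(x*(x + 1)) = -1/(x + 1) + 3/x.
An antiderivative is F(x) = 3*log(x) - log(x + 1).
Then F(6) - F(2) = (-log(7) + 3*log(2) + 3*log(3)) - (log(8/3)) = log(81/7).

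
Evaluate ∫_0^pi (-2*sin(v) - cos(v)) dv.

-4

An antiderivative is F(v) = -sin(v) + 2*cos(v).
Then F(pi) - F(0) = (-2) - (2) = -4.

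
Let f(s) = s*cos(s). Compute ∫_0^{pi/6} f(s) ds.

-1 + pi/12 + sqrt(3)/2

Integrate by parts once (u = s, dv = cos(s) ds).
An antiderivative is F(s) = s*sin(s) + cos(s).
Then F(pi/6) - F(0) = (pi/12 + sqrt(3)/2) - (1) = -1 + pi/12 + sqrt(3)/2.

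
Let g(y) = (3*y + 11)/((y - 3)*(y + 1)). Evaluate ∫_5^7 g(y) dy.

log(18)

Factor the denominator: y**2 - 2*y - 3 = (y + 1)(y - 3).
Partial fractions: (3*y + 11)/((y - 3)*(y + 1)) = -2/(y + 1) + 5/(y - 3).
An antiderivative is F(y) = 5*log(y - 3) - 2*log(y + 1).
Then F(7) - F(5) = (log(16)) - (log(8/9)) = log(18).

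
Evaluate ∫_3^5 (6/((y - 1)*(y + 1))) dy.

Factor the denominator: y**2 - 1 = (y + 1)(y - 1).
Partial fractions: 6/((y - 1)*(y + 1)) = -3/(y + 1) + 3/(y - 1).
An antiderivative is F(y) = 3*log(y - 1) - 3*log(y + 1).
Then F(5) - F(3) = (log(8/27)) - (-log(8)) = log(64/27).

log(64/27)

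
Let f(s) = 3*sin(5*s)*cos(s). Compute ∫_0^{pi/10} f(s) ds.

21/32 - sqrt(5)/32

Use the identity sin(5*s)cos(s) = [sin(6*s) + sin(4*s)]/2.
An antiderivative is F(s) = -3*cos(4*s)/8 - cos(6*s)/4.
Then F(pi/10) - F(0) = (1/32 - sqrt(5)/32) - (-5/8) = 21/32 - sqrt(5)/32.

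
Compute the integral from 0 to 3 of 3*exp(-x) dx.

3 - 3*exp(-3)

An antiderivative is F(x) = -3*exp(-x).
Then F(3) - F(0) = (-3*exp(-3)) - (-3) = 3 - 3*exp(-3).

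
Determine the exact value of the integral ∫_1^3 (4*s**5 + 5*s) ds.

1516/3

By the power rule, an antiderivative is F(s) = 2*s**6/3 + 5*s**2/2.
Then F(3) - F(1) = (1017/2) - (19/6) = 1516/3.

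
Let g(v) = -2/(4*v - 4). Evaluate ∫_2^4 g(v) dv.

An antiderivative is F(v) = -log(4*v - 4)/2.
Then F(4) - F(2) = (-log(12)/2) - (-log(2)) = -log(12)/2 + log(2).

-log(12)/2 + log(2)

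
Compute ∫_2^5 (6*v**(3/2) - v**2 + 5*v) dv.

-48*sqrt(2)/5 + 27/2 + 60*sqrt(5)

By the power rule, an antiderivative is F(v) = 12*v**(5/2)/5 - v**3/3 + 5*v**2/2.
Then F(5) - F(2) = (125/6 + 60*sqrt(5)) - (22/3 + 48*sqrt(2)/5) = -48*sqrt(2)/5 + 27/2 + 60*sqrt(5).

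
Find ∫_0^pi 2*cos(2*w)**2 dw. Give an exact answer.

pi

Use the identity cos^2(2*w) = (1 + cos(4*w))/2.
An antiderivative is F(w) = w + sin(4*w)/4.
Then F(pi) - F(0) = (pi) - (0) = pi.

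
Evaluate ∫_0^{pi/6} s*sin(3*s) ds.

Integrate by parts once (u = s, dv = sin(3*s) ds).
An antiderivative is F(s) = -s*cos(3*s)/3 + sin(3*s)/9.
Then F(pi/6) - F(0) = (1/9) - (0) = 1/9.

1/9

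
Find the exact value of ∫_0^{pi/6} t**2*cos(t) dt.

Integrate by parts twice (u = t^2, dv = cos(t) dt).
An antiderivative is F(t) = t**2*sin(t) + 2*t*cos(t) - 2*sin(t).
Then F(pi/6) - F(0) = (-1 + pi**2/72 + sqrt(3)*pi/6) - (0) = -1 + pi**2/72 + sqrt(3)*pi/6.

-1 + pi**2/72 + sqrt(3)*pi/6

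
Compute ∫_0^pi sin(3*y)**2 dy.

Use the identity sin^2(3*y) = (1 - cos(6*y))/2.
An antiderivative is F(y) = y/2 - sin(6*y)/12.
Then F(pi) - F(0) = (pi/2) - (0) = pi/2.

pi/2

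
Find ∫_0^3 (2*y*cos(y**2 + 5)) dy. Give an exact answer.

-sin(5) + sin(14)

Let u = y**2 + 5, so du = 2*y dy. When y = 0, u = 5; when y = 3, u = 14.
The integral becomes ∫ cos(u) du from 5 to 14, with antiderivative sin(u).
Back in y: F(y) = sin(y**2 + 5).
Then F(3) - F(0) = (sin(14)) - (sin(5)) = -sin(5) + sin(14).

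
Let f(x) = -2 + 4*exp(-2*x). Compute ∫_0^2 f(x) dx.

An antiderivative is F(x) = -2*x - 2*exp(-2*x).
Then F(2) - F(0) = (-4 - 2*exp(-4)) - (-2) = -2 - 2*exp(-4).

-2 - 2*exp(-4)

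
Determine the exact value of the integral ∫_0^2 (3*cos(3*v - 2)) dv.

sin(4) + sin(2)

Let u = 3*v - 2, so du = 3 dv. When v = 0, u = -2; when v = 2, u = 4.
The integral becomes ∫ cos(u) du from -2 to 4, with antiderivative sin(u).
Back in v: F(v) = sin(3*v - 2).
Then F(2) - F(0) = (sin(4)) - (-sin(2)) = sin(4) + sin(2).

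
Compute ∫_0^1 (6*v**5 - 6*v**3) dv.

By the power rule, an antiderivative is F(v) = v**6 - 3*v**4/2.
Then F(1) - F(0) = (-1/2) - (0) = -1/2.

-1/2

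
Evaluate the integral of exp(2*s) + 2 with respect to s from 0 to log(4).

log(16) + 15/2

An antiderivative is F(s) = exp(2*s)/2 + 2*s.
Then F(log(4)) - F(0) = (4*log(2) + 8) - (1/2) = log(16) + 15/2.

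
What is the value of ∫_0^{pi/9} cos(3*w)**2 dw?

sqrt(3)/24 + pi/18

Use the identity cos^2(3*w) = (1 + cos(6*w))/2.
An antiderivative is F(w) = w/2 + sin(6*w)/12.
Then F(pi/9) - F(0) = (sqrt(3)/24 + pi/18) - (0) = sqrt(3)/24 + pi/18.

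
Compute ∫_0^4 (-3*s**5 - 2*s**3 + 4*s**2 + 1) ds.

By the power rule, an antiderivative is F(s) = -s**6/2 - s**4/2 + 4*s**3/3 + s.
Then F(4) - F(0) = (-6260/3) - (0) = -6260/3.

-6260/3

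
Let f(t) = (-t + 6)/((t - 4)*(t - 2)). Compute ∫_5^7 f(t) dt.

log(27/25)

Factor the denominator: t**2 - 6*t + 8 = (t - 2)(t - 4).
Partial fractions: (-t + 6)/((t - 4)*(t - 2)) = -2/(t - 2) + 1/(t - 4).
An antiderivative is F(t) = log(t - 4) - 2*log(t - 2).
Then F(7) - F(5) = (log(3/25)) - (-log(9)) = log(27/25).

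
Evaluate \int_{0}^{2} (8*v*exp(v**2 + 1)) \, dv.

Let u = v**2 + 1, so du = 2*v dv. When v = 0, u = 1; when v = 2, u = 5.
The integral becomes 4·∫ exp(u) du from 1 to 5, with antiderivative 4*exp(u).
Back in v: F(v) = 4*exp(v**2 + 1).
Then F(2) - F(0) = (4*exp(5)) - (4*exp(1)) = -4*exp(1)*(1 - exp(4)).

-4*exp(1)*(1 - exp(4))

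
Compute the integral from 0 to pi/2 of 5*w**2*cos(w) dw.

Integrate by parts twice (u = w^2, dv = 5*cos(w) dw).
An antiderivative is F(w) = 5*w**2*sin(w) + 10*w*cos(w) - 10*sin(w).
Then F(pi/2) - F(0) = (-10 + 5*pi**2/4) - (0) = -10 + 5*pi**2/4.

-10 + 5*pi**2/4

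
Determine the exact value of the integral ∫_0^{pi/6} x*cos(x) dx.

-1 + pi/12 + sqrt(3)/2

Integrate by parts once (u = x, dv = cos(x) dx).
An antiderivative is F(x) = x*sin(x) + cos(x).
Then F(pi/6) - F(0) = (pi/12 + sqrt(3)/2) - (1) = -1 + pi/12 + sqrt(3)/2.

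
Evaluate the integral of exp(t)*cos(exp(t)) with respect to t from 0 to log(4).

Let u = exp(t), so du = exp(t) dt. When t = 0, u = 1; when t = log(4), u = 4.
The integral becomes ∫ cos(u) du from 1 to 4, with antiderivative sin(u).
Back in t: F(t) = sin(exp(t)).
Then F(log(4)) - F(0) = (sin(4)) - (sin(1)) = -sin(1) + sin(4).

-sin(1) + sin(4)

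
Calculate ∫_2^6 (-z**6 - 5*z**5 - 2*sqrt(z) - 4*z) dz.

-1656128/21 - 8*sqrt(6) + 8*sqrt(2)/3

By the power rule, an antiderivative is F(z) = -z**7/7 - 5*z**6/6 - 4*z**(3/2)/3 - 2*z**2.
Then F(6) - F(2) = (-552600/7 - 8*sqrt(6)) - (-1672/21 - 8*sqrt(2)/3) = -1656128/21 - 8*sqrt(6) + 8*sqrt(2)/3.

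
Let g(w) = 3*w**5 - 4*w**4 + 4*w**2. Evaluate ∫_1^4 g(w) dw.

13131/10

By the power rule, an antiderivative is F(w) = w**6/2 - 4*w**5/5 + 4*w**3/3.
Then F(4) - F(1) = (19712/15) - (31/30) = 13131/10.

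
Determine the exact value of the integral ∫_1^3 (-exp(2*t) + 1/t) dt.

-exp(6)/2 + log(3) + exp(2)/2

An antiderivative is F(t) = -exp(2*t)/2 + log(t).
Then F(3) - F(1) = (-exp(6)/2 + log(3)) - (-exp(2)/2) = -exp(6)/2 + log(3) + exp(2)/2.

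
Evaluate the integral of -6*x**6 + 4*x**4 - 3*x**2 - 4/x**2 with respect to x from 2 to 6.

By the power rule, an antiderivative is F(x) = -6*x**7/7 + 4*x**5/5 - x**3 + 4/x.
Then F(6) - F(2) = (-24563666/105) - (-3154/35) = -24554204/105.

-24554204/105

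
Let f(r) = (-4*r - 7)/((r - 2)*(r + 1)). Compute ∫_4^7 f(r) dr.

Factor the denominator: r**2 - r - 2 = (r + 1)(r - 2).
Partial fractions: (-4*r - 7)/((r - 2)*(r + 1)) = 1/(r + 1) - 5/(r - 2).
An antiderivative is F(r) = -5*log(r - 2) + log(r + 1).
Then F(7) - F(4) = (-5*log(5) + 3*log(2)) - (log(5/32)) = -6*log(5) + 8*log(2).

-6*log(5) + 8*log(2)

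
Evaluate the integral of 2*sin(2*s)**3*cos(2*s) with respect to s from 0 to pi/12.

Let u = sin(2*s), so du = 2*cos(2*s) ds. When s = 0, u = 0; when s = pi/12, u = 1/2.
The integral becomes ∫ u**3 du from 0 to 1/2, with antiderivative u**4/4.
Back in s: F(s) = sin(2*s)**4/4.
Then F(pi/12) - F(0) = (1/64) - (0) = 1/64.

1/64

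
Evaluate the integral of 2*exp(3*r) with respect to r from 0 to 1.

An antiderivative is F(r) = 2*exp(3*r)/3.
Then F(1) - F(0) = (2*exp(3)/3) - (2/3) = -2/3 + 2*exp(3)/3.

-2/3 + 2*exp(3)/3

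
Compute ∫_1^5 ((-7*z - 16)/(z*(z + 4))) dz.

Factor the denominator: z**2 + 4*z = (z + 4)z.
Partial fractions: (-7*z - 16)/(z*(z + 4)) = -3/(z + 4) - 4/z.
An antiderivative is F(z) = -4*log(z) - 3*log(z + 4).
Then F(5) - F(1) = (-6*log(3) - 4*log(5)) - (-3*log(5)) = -6*log(3) - log(5).

-6*log(3) - log(5)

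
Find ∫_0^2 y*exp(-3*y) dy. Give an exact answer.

(-7 + exp(6))*exp(-6)/9

Integrate by parts once (u = y, dv = exp(-3*y) dy).
An antiderivative is F(y) = (-3*y - 1)*exp(-3*y)/9.
Then F(2) - F(0) = (-7*exp(-6)/9) - (-1/9) = (-7 + exp(6))*exp(-6)/9.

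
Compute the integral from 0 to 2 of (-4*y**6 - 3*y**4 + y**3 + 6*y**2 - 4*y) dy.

By the power rule, an antiderivative is F(y) = -4*y**7/7 - 3*y**5/5 + y**4/4 + 2*y**3 - 2*y**2.
Then F(2) - F(0) = (-2812/35) - (0) = -2812/35.

-2812/35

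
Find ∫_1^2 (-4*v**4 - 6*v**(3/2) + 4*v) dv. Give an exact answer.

By the power rule, an antiderivative is F(v) = -12*v**(5/2)/5 - 4*v**5/5 + 2*v**2.
Then F(2) - F(1) = (-88/5 - 48*sqrt(2)/5) - (-6/5) = -82/5 - 48*sqrt(2)/5.

-82/5 - 48*sqrt(2)/5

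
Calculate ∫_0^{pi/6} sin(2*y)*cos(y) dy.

2/3 - sqrt(3)/4

Use the identity sin(2*y)cos(y) = [sin(3*y) + sin(y)]/2.
An antiderivative is F(y) = -cos(y)/2 - cos(3*y)/6.
Then F(pi/6) - F(0) = (-sqrt(3)/4) - (-2/3) = 2/3 - sqrt(3)/4.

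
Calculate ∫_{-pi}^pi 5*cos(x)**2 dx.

5*pi

Use the identity cos^2(x) = (1 + cos(2*x))/2.
An antiderivative is F(x) = 5*x/2 + 5*sin(2*x)/4.
Then F(pi) - F(-pi) = (5*pi/2) - (-5*pi/2) = 5*pi.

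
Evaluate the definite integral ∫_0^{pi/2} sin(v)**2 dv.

pi/4

Use the identity sin^2(v) = (1 - cos(2*v))/2.
An antiderivative is F(v) = v/2 - sin(2*v)/4.
Then F(pi/2) - F(0) = (pi/4) - (0) = pi/4.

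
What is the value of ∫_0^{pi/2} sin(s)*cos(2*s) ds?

Use the identity sin(s)cos(2*s) = [sin(3*s) + sin(-s)]/2.
An antiderivative is F(s) = cos(s)/2 - cos(3*s)/6.
Then F(pi/2) - F(0) = (0) - (1/3) = -1/3.

-1/3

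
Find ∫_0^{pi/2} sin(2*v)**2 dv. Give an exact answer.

Use the identity sin^2(2*v) = (1 - cos(4*v))/2.
An antiderivative is F(v) = v/2 - sin(4*v)/8.
Then F(pi/2) - F(0) = (pi/4) - (0) = pi/4.

pi/4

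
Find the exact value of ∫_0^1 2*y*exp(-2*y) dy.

(-3 + exp(2))*exp(-2)/2

Integrate by parts once (u = y, dv = 2*exp(-2*y) dy).
An antiderivative is F(y) = (-2*y - 1)*exp(-2*y)/2.
Then F(1) - F(0) = (-3*exp(-2)/2) - (-1/2) = (-3 + exp(2))*exp(-2)/2.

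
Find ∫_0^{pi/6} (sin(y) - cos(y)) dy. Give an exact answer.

1/2 - sqrt(3)/2

An antiderivative is F(y) = -sin(y) - cos(y).
Then F(pi/6) - F(0) = (-sqrt(3)/2 - 1/2) - (-1) = 1/2 - sqrt(3)/2.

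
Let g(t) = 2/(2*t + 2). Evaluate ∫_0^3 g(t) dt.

An antiderivative is F(t) = log(2*t + 2).
Then F(3) - F(0) = (log(8)) - (log(2)) = log(4).

log(4)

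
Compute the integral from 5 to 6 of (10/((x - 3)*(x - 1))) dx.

Factor the denominator: x**2 - 4*x + 3 = (x - 1)(x - 3).
Partial fractions: 10/((x - 3)*(x - 1)) = -5/(x - 1) + 5/(x - 3).
An antiderivative is F(x) = 5*log(x - 3) - 5*log(x - 1).
Then F(6) - F(5) = (-5*log(5) + 5*log(3)) - (-log(32)) = -5*log(5) + 5*log(2) + 5*log(3).

-5*log(5) + 5*log(2) + 5*log(3)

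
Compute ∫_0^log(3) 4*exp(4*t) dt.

Let u = exp(t), so du = exp(t) dt. When t = 0, u = 1; when t = log(3), u = 3.
The integral becomes 4·∫ u**3 du from 1 to 3, with antiderivative u**4.
Back in t: F(t) = exp(4*t).
Then F(log(3)) - F(0) = (81) - (1) = 80.

80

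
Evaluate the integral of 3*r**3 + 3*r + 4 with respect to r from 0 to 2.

By the power rule, an antiderivative is F(r) = 3*r**4/4 + 3*r**2/2 + 4*r.
Then F(2) - F(0) = (26) - (0) = 26.

26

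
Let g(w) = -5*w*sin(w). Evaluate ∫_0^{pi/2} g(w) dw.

Integrate by parts once (u = w, dv = -5*sin(w) dw).
An antiderivative is F(w) = 5*w*cos(w) - 5*sin(w).
Then F(pi/2) - F(0) = (-5) - (0) = -5.

-5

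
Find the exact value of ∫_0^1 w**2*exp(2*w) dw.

-1/4 + exp(2)/4

Integrate by parts twice (u = w^2, dv = exp(2*w) dw).
An antiderivative is F(w) = (2*w**2 - 2*w + 1)*exp(2*w)/4.
Then F(1) - F(0) = (exp(2)/4) - (1/4) = -1/4 + exp(2)/4.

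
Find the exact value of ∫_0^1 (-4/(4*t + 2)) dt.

An antiderivative is F(t) = -log(4*t + 2).
Then F(1) - F(0) = (-log(6)) - (-log(2)) = -log(3).

-log(3)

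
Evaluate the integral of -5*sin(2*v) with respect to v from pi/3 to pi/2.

An antiderivative is F(v) = 5*cos(2*v)/2.
Then F(pi/2) - F(pi/3) = (-5/2) - (-5/4) = -5/4.

-5/4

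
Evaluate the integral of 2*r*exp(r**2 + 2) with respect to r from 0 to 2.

Let u = r**2 + 2, so du = 2*r dr. When r = 0, u = 2; when r = 2, u = 6.
The integral becomes ∫ exp(u) du from 2 to 6, with antiderivative exp(u).
Back in r: F(r) = exp(r**2 + 2).
Then F(2) - F(0) = (exp(6)) - (exp(2)) = -exp(2) + exp(6).

-exp(2) + exp(6)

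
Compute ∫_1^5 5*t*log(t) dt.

Integrate by parts once (u = ln t, dv = 5*t dt).
An antiderivative is F(t) = 5*t**2*(2*log(t) - 1)/4.
Then F(5) - F(1) = (-125/4 + 125*log(5)/2) - (-5/4) = -30 + 125*log(5)/2.

-30 + 125*log(5)/2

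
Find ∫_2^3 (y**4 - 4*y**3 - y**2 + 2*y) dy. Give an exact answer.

-362/15

By the power rule, an antiderivative is F(y) = y**5/5 - y**4 - y**3/3 + y**2.
Then F(3) - F(2) = (-162/5) - (-124/15) = -362/15.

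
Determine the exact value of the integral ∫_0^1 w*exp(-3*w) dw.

Integrate by parts once (u = w, dv = exp(-3*w) dw).
An antiderivative is F(w) = (-3*w - 1)*exp(-3*w)/9.
Then F(1) - F(0) = (-4*exp(-3)/9) - (-1/9) = (-4 + exp(3))*exp(-3)/9.

(-4 + exp(3))*exp(-3)/9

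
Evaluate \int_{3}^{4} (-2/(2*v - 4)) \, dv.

An antiderivative is F(v) = -log(2*v - 4).
Then F(4) - F(3) = (-log(4)) - (-log(2)) = -log(2).

-log(2)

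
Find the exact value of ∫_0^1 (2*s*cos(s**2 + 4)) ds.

Let u = s**2 + 4, so du = 2*s ds. When s = 0, u = 4; when s = 1, u = 5.
The integral becomes ∫ cos(u) du from 4 to 5, with antiderivative sin(u).
Back in s: F(s) = sin(s**2 + 4).
Then F(1) - F(0) = (sin(5)) - (sin(4)) = sin(5) - sin(4).

sin(5) - sin(4)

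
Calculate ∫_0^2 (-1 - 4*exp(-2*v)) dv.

An antiderivative is F(v) = -v + 2*exp(-2*v).
Then F(2) - F(0) = (-2 + 2*exp(-4)) - (2) = -4 + 2*exp(-4).

-4 + 2*exp(-4)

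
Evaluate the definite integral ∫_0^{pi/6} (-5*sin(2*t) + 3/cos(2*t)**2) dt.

An antiderivative is F(t) = 5*cos(2*t)/2 + 3*tan(2*t)/2.
Then F(pi/6) - F(0) = (5/4 + 3*sqrt(3)/2) - (5/2) = -5/4 + 3*sqrt(3)/2.

-5/4 + 3*sqrt(3)/2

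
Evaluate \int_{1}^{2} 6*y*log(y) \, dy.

-9/2 + 12*log(2)

Integrate by parts once (u = ln y, dv = 6*y dy).
An antiderivative is F(y) = 3*y**2*(2*log(y) - 1)/2.
Then F(2) - F(1) = (-6 + 12*log(2)) - (-3/2) = -9/2 + 12*log(2).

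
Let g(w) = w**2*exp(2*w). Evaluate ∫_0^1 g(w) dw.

-1/4 + exp(2)/4

Integrate by parts twice (u = w^2, dv = exp(2*w) dw).
An antiderivative is F(w) = (2*w**2 - 2*w + 1)*exp(2*w)/4.
Then F(1) - F(0) = (exp(2)/4) - (1/4) = -1/4 + exp(2)/4.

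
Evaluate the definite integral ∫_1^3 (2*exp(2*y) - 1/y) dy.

An antiderivative is F(y) = exp(2*y) - log(y).
Then F(3) - F(1) = (-log(3) + exp(6)) - (exp(2)) = -exp(2) - log(3) + exp(6).

-exp(2) - log(3) + exp(6)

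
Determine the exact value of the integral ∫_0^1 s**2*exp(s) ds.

-2 + E

Integrate by parts twice (u = s^2, dv = exp(s) ds).
An antiderivative is F(s) = (s**2 - 2*s + 2)*exp(s).
Then F(1) - F(0) = (E) - (2) = -2 + E.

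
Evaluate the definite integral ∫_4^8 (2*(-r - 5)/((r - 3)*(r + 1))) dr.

Factor the denominator: r**2 - 2*r - 3 = (r + 1)(r - 3).
Partial fractions: 2*(-r - 5)/((r - 3)*(r + 1)) = 2/(r + 1) - 4/(r - 3).
An antiderivative is F(r) = -4*log(r - 3) + 2*log(r + 1).
Then F(8) - F(4) = (-4*log(5) + 4*log(3)) - (log(25)) = -6*log(5) + 4*log(3).

-6*log(5) + 4*log(3)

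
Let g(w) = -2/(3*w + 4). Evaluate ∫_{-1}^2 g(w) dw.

-2*log(10)/3

An antiderivative is F(w) = -2*log(3*w + 4)/3.
Then F(2) - F(-1) = (-2*log(10)/3) - (0) = -2*log(10)/3.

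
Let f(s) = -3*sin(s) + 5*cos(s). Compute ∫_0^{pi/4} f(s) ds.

An antiderivative is F(s) = 5*sin(s) + 3*cos(s).
Then F(pi/4) - F(0) = (4*sqrt(2)) - (3) = -3 + 4*sqrt(2).

-3 + 4*sqrt(2)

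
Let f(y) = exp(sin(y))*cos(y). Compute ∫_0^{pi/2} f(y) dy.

-1 + E

Let u = sin(y), so du = cos(y) dy. When y = 0, u = 0; when y = pi/2, u = 1.
The integral becomes ∫ exp(u) du from 0 to 1, with antiderivative exp(u).
Back in y: F(y) = exp(sin(y)).
Then F(pi/2) - F(0) = (E) - (1) = -1 + E.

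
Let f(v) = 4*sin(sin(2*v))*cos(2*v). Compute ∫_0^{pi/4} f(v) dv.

Let u = sin(2*v), so du = 2*cos(2*v) dv. When v = 0, u = 0; when v = pi/4, u = 1.
The integral becomes 2·∫ sin(u) du from 0 to 1, with antiderivative -2*cos(u).
Back in v: F(v) = -2*cos(sin(2*v)).
Then F(pi/4) - F(0) = (-2*cos(1)) - (-2) = 2 - 2*cos(1).

2 - 2*cos(1)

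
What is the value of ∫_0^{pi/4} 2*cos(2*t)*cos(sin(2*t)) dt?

Let u = sin(2*t), so du = 2*cos(2*t) dt. When t = 0, u = 0; when t = pi/4, u = 1.
The integral becomes ∫ cos(u) du from 0 to 1, with antiderivative sin(u).
Back in t: F(t) = sin(sin(2*t)).
Then F(pi/4) - F(0) = (sin(1)) - (0) = sin(1).

sin(1)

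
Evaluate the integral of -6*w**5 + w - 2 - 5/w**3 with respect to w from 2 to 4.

By the power rule, an antiderivative is F(w) = -w**6 + w**2/2 - 2*w + 5/(2*w**2).
Then F(4) - F(2) = (-131067/32) - (-523/8) = -128975/32.

-128975/32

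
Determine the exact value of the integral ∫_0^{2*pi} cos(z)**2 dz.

pi

Use the identity cos^2(z) = (1 + cos(2*z))/2.
An antiderivative is F(z) = z/2 + sin(2*z)/4.
Then F(2*pi) - F(0) = (pi) - (0) = pi.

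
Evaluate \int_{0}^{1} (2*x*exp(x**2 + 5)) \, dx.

-exp(5) + exp(6)

Let u = x**2 + 5, so du = 2*x dx. When x = 0, u = 5; when x = 1, u = 6.
The integral becomes ∫ exp(u) du from 5 to 6, with antiderivative exp(u).
Back in x: F(x) = exp(x**2 + 5).
Then F(1) - F(0) = (exp(6)) - (exp(5)) = -exp(5) + exp(6).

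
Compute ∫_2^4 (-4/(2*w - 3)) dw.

An antiderivative is F(w) = -2*log(2*w - 3).
Then F(4) - F(2) = (-log(25)) - (0) = -log(25).

-log(25)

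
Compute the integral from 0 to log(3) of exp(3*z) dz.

26/3

Let u = exp(z), so du = exp(z) dz. When z = 0, u = 1; when z = log(3), u = 3.
The integral becomes ∫ u**2 du from 1 to 3, with antiderivative u**3/3.
Back in z: F(z) = exp(3*z)/3.
Then F(log(3)) - F(0) = (9) - (1/3) = 26/3.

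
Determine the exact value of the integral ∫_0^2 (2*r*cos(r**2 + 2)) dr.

-sin(2) + sin(6)

Let u = r**2 + 2, so du = 2*r dr. When r = 0, u = 2; when r = 2, u = 6.
The integral becomes ∫ cos(u) du from 2 to 6, with antiderivative sin(u).
Back in r: F(r) = sin(r**2 + 2).
Then F(2) - F(0) = (sin(6)) - (sin(2)) = -sin(2) + sin(6).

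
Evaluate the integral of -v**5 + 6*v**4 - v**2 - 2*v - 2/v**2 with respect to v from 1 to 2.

By the power rule, an antiderivative is F(v) = -v**6/6 + 6*v**5/5 - v**3/3 - v**2 + 2/v.
Then F(2) - F(1) = (331/15) - (17/10) = 611/30.

611/30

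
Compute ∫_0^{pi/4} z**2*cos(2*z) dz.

Integrate by parts twice (u = z^2, dv = cos(2*z) dz).
An antiderivative is F(z) = z**2*sin(2*z)/2 + z*cos(2*z)/2 - sin(2*z)/4.
Then F(pi/4) - F(0) = (-1/4 + pi**2/32) - (0) = -1/4 + pi**2/32.

-1/4 + pi**2/32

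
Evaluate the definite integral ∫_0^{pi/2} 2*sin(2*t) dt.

An antiderivative is F(t) = -cos(2*t).
Then F(pi/2) - F(0) = (1) - (-1) = 2.

2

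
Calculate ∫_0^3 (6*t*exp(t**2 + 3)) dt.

-3*(1 - exp(9))*exp(3)

Let u = t**2 + 3, so du = 2*t dt. When t = 0, u = 3; when t = 3, u = 12.
The integral becomes 3·∫ exp(u) du from 3 to 12, with antiderivative 3*exp(u).
Back in t: F(t) = 3*exp(t**2 + 3).
Then F(3) - F(0) = (3*exp(12)) - (3*exp(3)) = -3*(1 - exp(9))*exp(3).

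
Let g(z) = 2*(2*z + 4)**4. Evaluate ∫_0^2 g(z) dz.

31744/5

Let u = 2*z + 4, so du = 2 dz. When z = 0, u = 4; when z = 2, u = 8.
The integral becomes ∫ u**4 du from 4 to 8, with antiderivative u**5/5.
Back in z: F(z) = (2*z + 4)**5/5.
Then F(2) - F(0) = (32768/5) - (1024/5) = 31744/5.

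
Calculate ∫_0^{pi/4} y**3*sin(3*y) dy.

sqrt(2)*(-96*pi - 128 + 9*pi**3 + 36*pi**2)/3456

Integrate by parts 3 times (u = y^3, dv = sin(3*y) dy).
An antiderivative is F(y) = -y**3*cos(3*y)/3 + y**2*sin(3*y)/3 + 2*y*cos(3*y)/9 - 2*sin(3*y)/27.
Then F(pi/4) - F(0) = (sqrt(2)*(-96*pi - 128 + 9*pi**3 + 36*pi**2)/3456) - (0) = sqrt(2)*(-96*pi - 128 + 9*pi**3 + 36*pi**2)/3456.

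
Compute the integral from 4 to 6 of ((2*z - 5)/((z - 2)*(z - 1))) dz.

Factor the denominator: z**2 - 3*z + 2 = (z - 1)(z - 2).
Partial fractions: (2*z - 5)/((z - 2)*(z - 1)) = 3/(z - 1) - 1/(z - 2).
An antiderivative is F(z) = -log(z - 2) + 3*log(z - 1).
Then F(6) - F(4) = (-2*log(2) + 3*log(5)) - (log(27/2)) = -3*log(3) - log(2) + 3*log(5).

-3*log(3) - log(2) + 3*log(5)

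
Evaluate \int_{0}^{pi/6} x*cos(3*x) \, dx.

-1/9 + pi/18

Integrate by parts once (u = x, dv = cos(3*x) dx).
An antiderivative is F(x) = x*sin(3*x)/3 + cos(3*x)/9.
Then F(pi/6) - F(0) = (pi/18) - (1/9) = -1/9 + pi/18.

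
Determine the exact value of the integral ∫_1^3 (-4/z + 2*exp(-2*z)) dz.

An antiderivative is F(z) = -4*log(z) - exp(-2*z).
Then F(3) - F(1) = (-4*log(3) - exp(-6)) - (-exp(-2)) = -4*log(3) - exp(-6) + exp(-2).

-4*log(3) - exp(-6) + exp(-2)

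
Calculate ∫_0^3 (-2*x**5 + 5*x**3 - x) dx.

-585/4

By the power rule, an antiderivative is F(x) = -x**6/3 + 5*x**4/4 - x**2/2.
Then F(3) - F(0) = (-585/4) - (0) = -585/4.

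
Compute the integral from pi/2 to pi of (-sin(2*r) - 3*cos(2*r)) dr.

An antiderivative is F(r) = -3*sin(2*r)/2 + cos(2*r)/2.
Then F(pi) - F(pi/2) = (1/2) - (-1/2) = 1.

1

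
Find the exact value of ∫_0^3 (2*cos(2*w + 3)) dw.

-sin(3) + sin(9)

Let u = 2*w + 3, so du = 2 dw. When w = 0, u = 3; when w = 3, u = 9.
The integral becomes ∫ cos(u) du from 3 to 9, with antiderivative sin(u).
Back in w: F(w) = sin(2*w + 3).
Then F(3) - F(0) = (sin(9)) - (sin(3)) = -sin(3) + sin(9).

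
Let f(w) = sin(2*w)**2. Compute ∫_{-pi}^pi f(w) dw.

pi

Use the identity sin^2(2*w) = (1 - cos(4*w))/2.
An antiderivative is F(w) = w/2 - sin(4*w)/8.
Then F(pi) - F(-pi) = (pi/2) - (-pi/2) = pi.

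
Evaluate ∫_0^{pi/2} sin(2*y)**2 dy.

pi/4

Use the identity sin^2(2*y) = (1 - cos(4*y))/2.
An antiderivative is F(y) = y/2 - sin(4*y)/8.
Then F(pi/2) - F(0) = (pi/4) - (0) = pi/4.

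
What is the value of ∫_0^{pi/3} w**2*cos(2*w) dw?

-pi/12 - sqrt(3)/8 + sqrt(3)*pi**2/36

Integrate by parts twice (u = w^2, dv = cos(2*w) dw).
An antiderivative is F(w) = w**2*sin(2*w)/2 + w*cos(2*w)/2 - sin(2*w)/4.
Then F(pi/3) - F(0) = (-pi/12 - sqrt(3)/8 + sqrt(3)*pi**2/36) - (0) = -pi/12 - sqrt(3)/8 + sqrt(3)*pi**2/36.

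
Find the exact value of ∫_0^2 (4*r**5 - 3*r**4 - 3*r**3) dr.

172/15

By the power rule, an antiderivative is F(r) = 2*r**6/3 - 3*r**5/5 - 3*r**4/4.
Then F(2) - F(0) = (172/15) - (0) = 172/15.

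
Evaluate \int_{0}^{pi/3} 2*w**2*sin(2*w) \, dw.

Integrate by parts twice (u = w^2, dv = 2*sin(2*w) dw).
An antiderivative is F(w) = -w**2*cos(2*w) + w*sin(2*w) + cos(2*w)/2.
Then F(pi/3) - F(0) = (-1/4 + pi**2/18 + sqrt(3)*pi/6) - (1/2) = -3/4 + pi**2/18 + sqrt(3)*pi/6.

-3/4 + pi**2/18 + sqrt(3)*pi/6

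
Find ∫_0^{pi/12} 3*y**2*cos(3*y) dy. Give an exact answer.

sqrt(2)*(-32 + pi**2 + 8*pi)/288

Integrate by parts twice (u = y^2, dv = 3*cos(3*y) dy).
An antiderivative is F(y) = y**2*sin(3*y) + 2*y*cos(3*y)/3 - 2*sin(3*y)/9.
Then F(pi/12) - F(0) = (sqrt(2)*(-32 + pi**2 + 8*pi)/288) - (0) = sqrt(2)*(-32 + pi**2 + 8*pi)/288.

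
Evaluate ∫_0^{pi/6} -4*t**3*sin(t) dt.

-2*sqrt(3)*pi - pi**2/6 + sqrt(3)*pi**3/108 + 12

Integrate by parts 3 times (u = t^3, dv = -4*sin(t) dt).
An antiderivative is F(t) = 4*t**3*cos(t) - 12*t**2*sin(t) - 24*t*cos(t) + 24*sin(t).
Then F(pi/6) - F(0) = (-2*sqrt(3)*pi - pi**2/6 + sqrt(3)*pi**3/108 + 12) - (0) = -2*sqrt(3)*pi - pi**2/6 + sqrt(3)*pi**3/108 + 12.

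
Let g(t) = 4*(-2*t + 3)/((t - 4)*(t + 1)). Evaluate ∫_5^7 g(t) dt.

Factor the denominator: t**2 - 3*t - 4 = (t + 1)(t - 4).
Partial fractions: 4*(-2*t + 3)/((t - 4)*(t + 1)) = -4/(t + 1) - 4/(t - 4).
An antiderivative is F(t) = -4*log(t - 4) - 4*log(t + 1).
Then F(7) - F(5) = (-12*log(2) - 4*log(3)) - (-4*log(3) - 4*log(2)) = -8*log(2).

-8*log(2)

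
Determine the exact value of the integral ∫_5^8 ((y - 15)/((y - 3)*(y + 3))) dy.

Factor the denominator: y**2 - 9 = (y + 3)(y - 3).
Partial fractions: (y - 15)/((y - 3)*(y + 3)) = 3/(y + 3) - 2/(y - 3).
An antiderivative is F(y) = -2*log(y - 3) + 3*log(y + 3).
Then F(8) - F(5) = (-2*log(5) + 3*log(11)) - (7*log(2)) = -7*log(2) - 2*log(5) + 3*log(11).

-7*log(2) - 2*log(5) + 3*log(11)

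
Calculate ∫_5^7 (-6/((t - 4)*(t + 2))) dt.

Factor the denominator: t**2 - 2*t - 8 = (t + 2)(t - 4).
Partial fractions: -6/((t - 4)*(t + 2)) = 1/(t + 2) - 1/(t - 4).
An antiderivative is F(t) = -log(t - 4) + log(t + 2).
Then F(7) - F(5) = (log(3)) - (log(7)) = log(3/7).

log(3/7)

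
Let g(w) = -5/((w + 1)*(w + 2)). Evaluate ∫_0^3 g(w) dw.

Factor the denominator: w**2 + 3*w + 2 = (w + 2)(w + 1).
Partial fractions: -5/((w + 1)*(w + 2)) = 5/(w + 2) - 5/(w + 1).
An antiderivative is F(w) = -5*log(w + 1) + 5*log(w + 2).
Then F(3) - F(0) = (-10*log(2) + 5*log(5)) - (log(32)) = -15*log(2) + 5*log(5).

-15*log(2) + 5*log(5)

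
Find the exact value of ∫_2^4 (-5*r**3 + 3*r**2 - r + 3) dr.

-244

By the power rule, an antiderivative is F(r) = -5*r**4/4 + r**3 - r**2/2 + 3*r.
Then F(4) - F(2) = (-252) - (-8) = -244.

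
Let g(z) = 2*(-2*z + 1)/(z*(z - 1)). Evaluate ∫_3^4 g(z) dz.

-log(4)

Factor the denominator: z**2 - z = z(z - 1).
Partial fractions: 2*(-2*z + 1)/(z*(z - 1)) = -2/z - 2/(z - 1).
An antiderivative is F(z) = -2*log(z) - 2*log(z - 1).
Then F(4) - F(3) = (-4*log(2) - 2*log(3)) - (-log(36)) = -log(4).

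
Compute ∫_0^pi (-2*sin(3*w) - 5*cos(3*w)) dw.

-4/3

An antiderivative is F(w) = -5*sin(3*w)/3 + 2*cos(3*w)/3.
Then F(pi) - F(0) = (-2/3) - (2/3) = -4/3.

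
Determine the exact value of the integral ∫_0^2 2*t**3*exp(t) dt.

Integrate by parts 3 times (u = t^3, dv = 2*exp(t) dt).
An antiderivative is F(t) = (2*t**3 - 6*t**2 + 12*t - 12)*exp(t).
Then F(2) - F(0) = (4*exp(2)) - (-12) = 12 + 4*exp(2).

12 + 4*exp(2)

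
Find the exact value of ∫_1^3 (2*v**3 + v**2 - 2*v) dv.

122/3

By the power rule, an antiderivative is F(v) = v**4/2 + v**3/3 - v**2.
Then F(3) - F(1) = (81/2) - (-1/6) = 122/3.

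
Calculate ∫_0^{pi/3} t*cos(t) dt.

-1/2 + sqrt(3)*pi/6

Integrate by parts once (u = t, dv = cos(t) dt).
An antiderivative is F(t) = t*sin(t) + cos(t).
Then F(pi/3) - F(0) = (1/2 + sqrt(3)*pi/6) - (1) = -1/2 + sqrt(3)*pi/6.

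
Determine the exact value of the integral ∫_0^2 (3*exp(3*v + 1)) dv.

Let u = 3*v + 1, so du = 3 dv. When v = 0, u = 1; when v = 2, u = 7.
The integral becomes ∫ exp(u) du from 1 to 7, with antiderivative exp(u).
Back in v: F(v) = exp(3*v + 1).
Then F(2) - F(0) = (exp(7)) - (exp(1)) = -exp(1) + exp(7).

-exp(1) + exp(7)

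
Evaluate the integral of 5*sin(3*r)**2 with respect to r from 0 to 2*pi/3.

Use the identity sin^2(3*r) = (1 - cos(6*r))/2.
An antiderivative is F(r) = 5*r/2 - 5*sin(6*r)/12.
Then F(2*pi/3) - F(0) = (5*pi/3) - (0) = 5*pi/3.

5*pi/3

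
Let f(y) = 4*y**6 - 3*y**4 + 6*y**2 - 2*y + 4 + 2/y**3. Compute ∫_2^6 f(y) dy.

49027894/315

By the power rule, an antiderivative is F(y) = 4*y**7/7 - 3*y**5/5 + 2*y**3 - y**2 + 4*y - 1/y**2.
Then F(6) - F(2) = (196204429/1260) - (10317/140) = 49027894/315.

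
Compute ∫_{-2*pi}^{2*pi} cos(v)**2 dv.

Use the identity cos^2(v) = (1 + cos(2*v))/2.
An antiderivative is F(v) = v/2 + sin(2*v)/4.
Then F(2*pi) - F(-2*pi) = (pi) - (-pi) = 2*pi.

2*pi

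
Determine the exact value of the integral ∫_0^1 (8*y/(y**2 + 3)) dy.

-4*log(3) + 8*log(2)

Let u = y**2 + 3, so du = 2*y dy. When y = 0, u = 3; when y = 1, u = 4.
The integral becomes 4·∫ 1/u du from 3 to 4, with antiderivative 4*log(u).
Back in y: F(y) = 4*log(y**2 + 3).
Then F(1) - F(0) = (8*log(2)) - (log(81)) = -4*log(3) + 8*log(2).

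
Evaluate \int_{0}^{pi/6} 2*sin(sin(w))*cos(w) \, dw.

Let u = sin(w), so du = cos(w) dw. When w = 0, u = 0; when w = pi/6, u = 1/2.
The integral becomes 2·∫ sin(u) du from 0 to 1/2, with antiderivative -2*cos(u).
Back in w: F(w) = -2*cos(sin(w)).
Then F(pi/6) - F(0) = (-2*cos(1/2)) - (-2) = 2 - 2*cos(1/2).

2 - 2*cos(1/2)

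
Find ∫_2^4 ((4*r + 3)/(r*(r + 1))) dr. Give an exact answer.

log(40/3)

Factor the denominator: r**2 + r = (r + 1)r.
Partial fractions: (4*r + 3)/(r*(r + 1)) = 1/(r + 1) + 3/r.
An antiderivative is F(r) = 3*log(r) + log(r + 1).
Then F(4) - F(2) = (log(5) + 6*log(2)) - (log(24)) = log(40/3).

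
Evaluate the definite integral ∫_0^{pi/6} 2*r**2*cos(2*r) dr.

-sqrt(3)/4 + sqrt(3)*pi**2/72 + pi/12

Integrate by parts twice (u = r^2, dv = 2*cos(2*r) dr).
An antiderivative is F(r) = r**2*sin(2*r) + r*cos(2*r) - sin(2*r)/2.
Then F(pi/6) - F(0) = (-sqrt(3)/4 + sqrt(3)*pi**2/72 + pi/12) - (0) = -sqrt(3)/4 + sqrt(3)*pi**2/72 + pi/12.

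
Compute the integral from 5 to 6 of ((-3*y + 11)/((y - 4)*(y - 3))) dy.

Factor the denominator: y**2 - 7*y + 12 = (y - 3)(y - 4).
Partial fractions: (-3*y + 11)/((y - 4)*(y - 3)) = -2/(y - 3) - 1/(y - 4).
An antiderivative is F(y) = -log(y - 4) - 2*log(y - 3).
Then F(6) - F(5) = (-log(18)) - (-log(4)) = log(2/9).

log(2/9)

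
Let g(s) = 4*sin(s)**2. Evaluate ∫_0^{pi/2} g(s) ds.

Use the identity sin^2(s) = (1 - cos(2*s))/2.
An antiderivative is F(s) = 2*s - sin(2*s).
Then F(pi/2) - F(0) = (pi) - (0) = pi.

pi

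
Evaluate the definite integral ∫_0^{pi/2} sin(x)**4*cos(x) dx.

Let u = sin(x), so du = cos(x) dx. When x = 0, u = 0; when x = pi/2, u = 1.
The integral becomes ∫ u**4 du from 0 to 1, with antiderivative u**5/5.
Back in x: F(x) = sin(x)**5/5.
Then F(pi/2) - F(0) = (1/5) - (0) = 1/5.

1/5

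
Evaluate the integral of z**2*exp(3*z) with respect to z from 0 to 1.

-2/27 + 5*exp(3)/27

Integrate by parts twice (u = z^2, dv = exp(3*z) dz).
An antiderivative is F(z) = (9*z**2 - 6*z + 2)*exp(3*z)/27.
Then F(1) - F(0) = (5*exp(3)/27) - (2/27) = -2/27 + 5*exp(3)/27.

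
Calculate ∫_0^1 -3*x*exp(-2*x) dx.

Integrate by parts once (u = x, dv = -3*exp(-2*x) dx).
An antiderivative is F(x) = (6*x + 3)*exp(-2*x)/4.
Then F(1) - F(0) = (9*exp(-2)/4) - (3/4) = -3/4 + 9*exp(-2)/4.

-3/4 + 9*exp(-2)/4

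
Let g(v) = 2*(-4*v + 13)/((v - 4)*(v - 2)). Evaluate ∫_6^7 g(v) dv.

-5*log(5) - 3*log(3) + 13*log(2)

Factor the denominator: v**2 - 6*v + 8 = (v - 2)(v - 4).
Partial fractions: 2*(-4*v + 13)/((v - 4)*(v - 2)) = -5/(v - 2) - 3/(v - 4).
An antiderivative is F(v) = -3*log(v - 4) - 5*log(v - 2).
Then F(7) - F(6) = (-5*log(5) - 3*log(3)) - (-13*log(2)) = -5*log(5) - 3*log(3) + 13*log(2).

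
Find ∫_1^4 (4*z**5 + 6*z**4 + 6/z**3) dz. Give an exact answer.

316833/80

By the power rule, an antiderivative is F(z) = 2*z**6/3 + 6*z**5/5 - 3/z**2.
Then F(4) - F(1) = (950227/240) - (-17/15) = 316833/80.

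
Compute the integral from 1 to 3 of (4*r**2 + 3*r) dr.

By the power rule, an antiderivative is F(r) = 4*r**3/3 + 3*r**2/2.
Then F(3) - F(1) = (99/2) - (17/6) = 140/3.

140/3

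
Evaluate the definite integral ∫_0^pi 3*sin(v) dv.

An antiderivative is F(v) = -3*cos(v).
Then F(pi) - F(0) = (3) - (-3) = 6.

6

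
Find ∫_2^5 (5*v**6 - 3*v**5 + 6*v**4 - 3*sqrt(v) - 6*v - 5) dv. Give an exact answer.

-10*sqrt(5) + 4*sqrt(2) + 3609567/70

By the power rule, an antiderivative is F(v) = 5*v**7/7 - v**6/2 + 6*v**5/5 - 2*v**(3/2) - 3*v**2 - 5*v.
Then F(5) - F(2) = (722975/14 - 10*sqrt(5)) - (2654/35 - 4*sqrt(2)) = -10*sqrt(5) + 4*sqrt(2) + 3609567/70.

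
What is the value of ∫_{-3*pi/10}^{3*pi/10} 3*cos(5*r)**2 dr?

9*pi/10

Use the identity cos^2(5*r) = (1 + cos(10*r))/2.
An antiderivative is F(r) = 3*r/2 + 3*sin(10*r)/20.
Then F(3*pi/10) - F(-3*pi/10) = (9*pi/20) - (-9*pi/20) = 9*pi/10.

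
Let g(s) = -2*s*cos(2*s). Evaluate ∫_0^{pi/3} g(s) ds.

Integrate by parts once (u = s, dv = -2*cos(2*s) ds).
An antiderivative is F(s) = -s*sin(2*s) - cos(2*s)/2.
Then F(pi/3) - F(0) = (-sqrt(3)*pi/6 + 1/4) - (-1/2) = -sqrt(3)*pi/6 + 3/4.

-sqrt(3)*pi/6 + 3/4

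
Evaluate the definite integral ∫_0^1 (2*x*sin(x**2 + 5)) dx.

-cos(6) + cos(5)

Let u = x**2 + 5, so du = 2*x dx. When x = 0, u = 5; when x = 1, u = 6.
The integral becomes ∫ sin(u) du from 5 to 6, with antiderivative -cos(u).
Back in x: F(x) = -cos(x**2 + 5).
Then F(1) - F(0) = (-cos(6)) - (-cos(5)) = -cos(6) + cos(5).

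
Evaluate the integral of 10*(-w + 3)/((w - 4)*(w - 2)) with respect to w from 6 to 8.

-5*log(3)

Factor the denominator: w**2 - 6*w + 8 = (w - 2)(w - 4).
Partial fractions: 10*(-w + 3)/((w - 4)*(w - 2)) = -5/(w - 2) - 5/(w - 4).
An antiderivative is F(w) = -5*log(w - 4) - 5*log(w - 2).
Then F(8) - F(6) = (-15*log(2) - 5*log(3)) - (-15*log(2)) = -5*log(3).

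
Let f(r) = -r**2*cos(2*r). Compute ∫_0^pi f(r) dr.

Integrate by parts twice (u = r^2, dv = -cos(2*r) dr).
An antiderivative is F(r) = -r**2*sin(2*r)/2 - r*cos(2*r)/2 + sin(2*r)/4.
Then F(pi) - F(0) = (-pi/2) - (0) = -pi/2.

-pi/2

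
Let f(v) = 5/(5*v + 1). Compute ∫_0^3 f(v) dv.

Let u = 5*v + 1, so du = 5 dv. When v = 0, u = 1; when v = 3, u = 16.
The integral becomes ∫ 1/u du from 1 to 16, with antiderivative log(u).
Back in v: F(v) = log(5*v + 1).
Then F(3) - F(0) = (log(16)) - (0) = log(16).

log(16)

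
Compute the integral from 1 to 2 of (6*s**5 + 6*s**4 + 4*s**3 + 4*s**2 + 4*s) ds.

By the power rule, an antiderivative is F(s) = s**6 + 6*s**5/5 + s**4 + 4*s**3/3 + 2*s**2.
Then F(2) - F(1) = (2056/15) - (98/15) = 1958/15.

1958/15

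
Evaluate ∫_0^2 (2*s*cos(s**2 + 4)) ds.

Let u = s**2 + 4, so du = 2*s ds. When s = 0, u = 4; when s = 2, u = 8.
The integral becomes ∫ cos(u) du from 4 to 8, with antiderivative sin(u).
Back in s: F(s) = sin(s**2 + 4).
Then F(2) - F(0) = (sin(8)) - (sin(4)) = -sin(4) + sin(8).

-sin(4) + sin(8)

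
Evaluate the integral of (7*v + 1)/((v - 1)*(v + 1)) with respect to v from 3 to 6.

Factor the denominator: v**2 - 1 = (v + 1)(v - 1).
Partial fractions: (7*v + 1)/((v - 1)*(v + 1)) = 3/(v + 1) + 4/(v - 1).
An antiderivative is F(v) = 4*log(v - 1) + 3*log(v + 1).
Then F(6) - F(3) = (3*log(7) + 4*log(5)) - (10*log(2)) = -10*log(2) + 3*log(7) + 4*log(5).

-10*log(2) + 3*log(7) + 4*log(5)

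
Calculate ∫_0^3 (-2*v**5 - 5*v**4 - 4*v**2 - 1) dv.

By the power rule, an antiderivative is F(v) = -v**6/3 - v**5 - 4*v**3/3 - v.
Then F(3) - F(0) = (-525) - (0) = -525.

-525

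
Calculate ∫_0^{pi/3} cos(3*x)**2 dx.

pi/6

Use the identity cos^2(3*x) = (1 + cos(6*x))/2.
An antiderivative is F(x) = x/2 + sin(6*x)/12.
Then F(pi/3) - F(0) = (pi/6) - (0) = pi/6.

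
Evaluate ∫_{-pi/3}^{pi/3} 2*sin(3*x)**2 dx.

2*pi/3

Use the identity sin^2(3*x) = (1 - cos(6*x))/2.
An antiderivative is F(x) = x - sin(6*x)/6.
Then F(pi/3) - F(-pi/3) = (pi/3) - (-pi/3) = 2*pi/3.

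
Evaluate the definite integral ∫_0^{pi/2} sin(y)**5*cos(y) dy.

Let u = sin(y), so du = cos(y) dy. When y = 0, u = 0; when y = pi/2, u = 1.
The integral becomes ∫ u**5 du from 0 to 1, with antiderivative u**6/6.
Back in y: F(y) = sin(y)**6/6.
Then F(pi/2) - F(0) = (1/6) - (0) = 1/6.

1/6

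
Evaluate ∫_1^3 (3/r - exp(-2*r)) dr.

(-exp(4) + 1 + 6*exp(6)*log(3))*exp(-6)/2

An antiderivative is F(r) = 3*log(r) + exp(-2*r)/2.
Then F(3) - F(1) = (exp(-6)/2 + 3*log(3)) - (exp(-2)/2) = (-exp(4) + 1 + 6*exp(6)*log(3))*exp(-6)/2.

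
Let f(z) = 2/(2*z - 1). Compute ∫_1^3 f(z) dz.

An antiderivative is F(z) = log(2*z - 1).
Then F(3) - F(1) = (log(5)) - (0) = log(5).

log(5)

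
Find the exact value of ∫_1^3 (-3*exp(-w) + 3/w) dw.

-3*exp(-1) + 3*exp(-3) + 3*log(3)

An antiderivative is F(w) = 3*log(w) + 3*exp(-w).
Then F(3) - F(1) = (3*exp(-3) + 3*log(3)) - (3*exp(-1)) = -3*exp(-1) + 3*exp(-3) + 3*log(3).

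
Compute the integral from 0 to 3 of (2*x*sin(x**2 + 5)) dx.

Let u = x**2 + 5, so du = 2*x dx. When x = 0, u = 5; when x = 3, u = 14.
The integral becomes ∫ sin(u) du from 5 to 14, with antiderivative -cos(u).
Back in x: F(x) = -cos(x**2 + 5).
Then F(3) - F(0) = (-cos(14)) - (-cos(5)) = -cos(14) + cos(5).

-cos(14) + cos(5)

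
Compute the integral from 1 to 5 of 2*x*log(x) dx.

-12 + 25*log(5)

Integrate by parts once (u = ln x, dv = 2*x dx).
An antiderivative is F(x) = x**2*(2*log(x) - 1)/2.
Then F(5) - F(1) = (-25/2 + 25*log(5)) - (-1/2) = -12 + 25*log(5).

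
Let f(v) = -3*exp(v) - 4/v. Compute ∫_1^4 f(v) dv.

-3*exp(4) - 8*log(2) + 3*exp(1)

An antiderivative is F(v) = -3*exp(v) - 4*log(v).
Then F(4) - F(1) = (-3*exp(4) - 8*log(2)) - (-3*exp(1)) = -3*exp(4) - 8*log(2) + 3*exp(1).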